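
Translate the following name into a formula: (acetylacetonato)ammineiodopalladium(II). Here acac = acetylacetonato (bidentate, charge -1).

Ligands: 1 ammine (NH3, neutral), 1 iodo (I, -1), 1 acetylacetonato (acac, -1). Ligand charge sum = -2.
With Pd in oxidation state +2, the complex ion is [Pd...].

[Pd(acac)I(NH3)]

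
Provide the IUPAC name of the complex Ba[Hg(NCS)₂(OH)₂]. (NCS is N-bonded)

barium dihydroxodiisothiocyanatomercurate(II)

The 1 barium counter-ion carries a total charge of +2, so each complex ion is 2−.
Ligand charges: 2×hydroxo (-1 each), 2×isothiocyanato (-1 each); total -4. So Hg + (-4) = 2−, giving Hg = +2.
The complex ion is anionic, so mercury takes the -ate form mercurate(II).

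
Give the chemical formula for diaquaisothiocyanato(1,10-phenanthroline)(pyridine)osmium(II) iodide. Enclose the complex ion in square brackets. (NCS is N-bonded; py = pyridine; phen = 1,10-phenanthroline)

[Os(H2O)2(NCS)(phen)(py)]I

Ligands: 2 aqua (H2O, neutral), 1 isothiocyanato (NCS, -1), 1 pyridine (py, neutral), 1 1,10-phenanthroline (phen, neutral). Ligand charge sum = -1.
With Os in oxidation state +2, the complex ion is [Os...]^1+.
Charge balance with iodide (-1) requires 1 complex ion per 1 iodide.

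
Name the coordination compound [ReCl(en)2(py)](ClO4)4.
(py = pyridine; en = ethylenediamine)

chlorobis(ethylenediamine)(pyridine)rhenium(V) perchlorate

The 4 perchlorate counter-ions carry a total charge of -4, so each complex ion is 4+.
Ligand charges: 1×pyridine (neutral), 2×ethylenediamine (neutral), 1×chloro (-1 each); total -1. So Re + (-1) = 4+, giving Re = +5.
Ligands are named alphabetically: chloro before ethylenediamine before pyridine.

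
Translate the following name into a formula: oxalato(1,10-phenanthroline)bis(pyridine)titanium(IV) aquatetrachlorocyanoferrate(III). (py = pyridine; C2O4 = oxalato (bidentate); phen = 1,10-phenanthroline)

[Ti(C2O4)(phen)(py)2][FeCl4(CN)(H2O)]

Cation [Ti…]: ligand charges -2, Ti(IV) ⇒ ion charge 2+.
Anion [Fe…]: ligand charges -5, Fe(III) ⇒ ion charge 2−.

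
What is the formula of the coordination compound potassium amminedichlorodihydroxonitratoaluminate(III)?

K2[AlCl2(NH3)(NO3)(OH)2]

Ligands: 2 hydroxo (OH, -1), 2 chloro (Cl, -1), 1 ammine (NH3, neutral), 1 nitrato (NO3, -1). Ligand charge sum = -5.
With Al in oxidation state +3, the complex ion is [Al...]^2−.
Charge balance with potassium (+1) requires 1 complex ion per 2 potassium.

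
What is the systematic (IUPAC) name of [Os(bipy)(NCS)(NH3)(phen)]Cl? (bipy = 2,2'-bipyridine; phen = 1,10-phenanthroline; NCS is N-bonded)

ammine(2,2'-bipyridine)isothiocyanato(1,10-phenanthroline)osmium(II) chloride

The 1 chloride counter-ion carries a total charge of -1, so each complex ion is 1+.
Ligand charges: 1×2,2'-bipyridine (neutral), 1×1,10-phenanthroline (neutral), 1×isothiocyanato (-1 each), 1×ammine (neutral); total -1. So Os + (-1) = 1+, giving Os = +2.
Ligands are named alphabetically: ammine before bipyridine before isothiocyanato before phenanthroline.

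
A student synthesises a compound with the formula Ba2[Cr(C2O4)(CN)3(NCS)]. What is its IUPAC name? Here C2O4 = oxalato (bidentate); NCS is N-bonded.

The 2 barium counter-ions carry a total charge of +4, so each complex ion is 4−.
Ligand charges: 1×oxalato (-2 each), 1×isothiocyanato (-1 each), 3×cyano (-1 each); total -6. So Cr + (-6) = 4−, giving Cr = +2.
Ligands are named alphabetically: cyano before isothiocyanato before oxalato.
The complex ion is anionic, so chromium takes the -ate form chromate(II).

barium tricyanoisothiocyanatooxalatochromate(II)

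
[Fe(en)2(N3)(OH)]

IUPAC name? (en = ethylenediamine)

There is no counter-ion, so the complex is neutral overall.
Ligand charges: 1×azido (-1 each), 1×hydroxo (-1 each), 2×ethylenediamine (neutral); total -2. So Fe + (-2) = 0, giving Fe = +2.
Ligands are named alphabetically: azido before ethylenediamine before hydroxo.

azidobis(ethylenediamine)hydroxoiron(II)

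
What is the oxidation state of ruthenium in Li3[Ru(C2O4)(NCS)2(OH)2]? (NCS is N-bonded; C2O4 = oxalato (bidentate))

3 lithium outside the brackets (+1 each) → the complex ion is 3−.
Ligand charges: 2×OH = -2; 2×NCS = -2; 1×C2O4 = -2; sum -6.
Ru + (-6) = 3− ⇒ Ru is +3.

+3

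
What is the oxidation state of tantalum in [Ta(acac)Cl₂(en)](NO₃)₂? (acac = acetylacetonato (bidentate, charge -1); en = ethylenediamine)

2 nitrate outside the brackets (-1 each) → the complex ion is 2+.
Ligand charges: 1×acac = -1; 2×Cl = -2; 1×en neutral; sum -3.
Ta + (-3) = 2+ ⇒ Ta is +5.

+5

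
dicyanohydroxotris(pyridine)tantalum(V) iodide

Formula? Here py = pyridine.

Ligands: 1 hydroxo (OH, -1), 2 cyano (CN, -1), 3 pyridine (py, neutral). Ligand charge sum = -3.
With Ta in oxidation state +5, the complex ion is [Ta...]^2+.
Charge balance with iodide (-1) requires 1 complex ion per 2 iodide.

[Ta(CN)2(OH)(py)3]I2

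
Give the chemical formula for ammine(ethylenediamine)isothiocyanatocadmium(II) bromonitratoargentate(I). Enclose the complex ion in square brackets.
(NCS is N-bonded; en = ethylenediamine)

[Cd(en)(NCS)(NH3)][AgBr(NO3)]

Cation [Cd…]: ligand charges -1, Cd(II) ⇒ ion charge 1+.
Anion [Ag…]: ligand charges -2, Ag(I) ⇒ ion charge 1−.
One 1+ cation balances one 1− anion.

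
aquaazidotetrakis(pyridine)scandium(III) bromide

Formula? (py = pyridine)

Ligands: 1 aqua (H2O, neutral), 4 pyridine (py, neutral), 1 azido (N3, -1). Ligand charge sum = -1.
With Sc in oxidation state +3, the complex ion is [Sc...]^2+.
Charge balance with bromide (-1) requires 1 complex ion per 2 bromide.

[Sc(H2O)(N3)(py)4]Br2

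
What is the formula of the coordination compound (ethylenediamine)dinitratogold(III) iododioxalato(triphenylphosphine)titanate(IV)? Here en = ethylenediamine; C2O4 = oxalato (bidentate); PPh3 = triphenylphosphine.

[Au(en)(NO3)2][Ti(C2O4)2I(PPh3)]

Cation [Au…]: ligand charges -2, Au(III) ⇒ ion charge 1+.
Anion [Ti…]: ligand charges -5, Ti(IV) ⇒ ion charge 1−.
One 1+ cation balances one 1− anion.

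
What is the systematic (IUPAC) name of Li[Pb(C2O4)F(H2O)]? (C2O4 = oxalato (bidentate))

The 1 lithium counter-ion carries a total charge of +1, so each complex ion is 1−.
Ligand charges: 1×fluoro (-1 each), 1×aqua (neutral), 1×oxalato (-2 each); total -3. So Pb + (-3) = 1−, giving Pb = +2.
Ligands are named alphabetically: aqua before fluoro before oxalato.
The complex ion is anionic, so lead takes the -ate form plumbate(II).

lithium aquafluorooxalatoplumbate(II)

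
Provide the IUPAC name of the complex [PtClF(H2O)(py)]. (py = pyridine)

aquachlorofluoro(pyridine)platinum(II)

There is no counter-ion, so the complex is neutral overall.
Ligand charges: 1×pyridine (neutral), 1×aqua (neutral), 1×chloro (-1 each), 1×fluoro (-1 each); total -2. So Pt + (-2) = 0, giving Pt = +2.
Ligands are named alphabetically: aqua before chloro before fluoro before pyridine.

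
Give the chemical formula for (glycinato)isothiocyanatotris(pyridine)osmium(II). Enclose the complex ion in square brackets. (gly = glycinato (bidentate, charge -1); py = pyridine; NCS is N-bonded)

Ligands: 1 glycinato (gly, -1), 3 pyridine (py, neutral), 1 isothiocyanato (NCS, -1). Ligand charge sum = -2.
With Os in oxidation state +2, the complex ion is [Os...].

[Os(gly)(NCS)(py)3]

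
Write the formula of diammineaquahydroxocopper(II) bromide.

Ligands: 1 hydroxo (OH, -1), 1 aqua (H2O, neutral), 2 ammine (NH3, neutral). Ligand charge sum = -1.
Charge balance with bromide (-1) requires 1 complex ion per 1 bromide.

[Cu(H2O)(NH3)2(OH)]Br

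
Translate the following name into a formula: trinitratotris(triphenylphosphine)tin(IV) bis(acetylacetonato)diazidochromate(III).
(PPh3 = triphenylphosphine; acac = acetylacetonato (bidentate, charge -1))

[Sn(NO3)3(PPh3)3][Cr(acac)2(N3)2]

Cation [Sn…]: ligand charges -3, Sn(IV) ⇒ ion charge 1+.
Anion [Cr…]: ligand charges -4, Cr(III) ⇒ ion charge 1−.
One 1+ cation balances one 1− anion.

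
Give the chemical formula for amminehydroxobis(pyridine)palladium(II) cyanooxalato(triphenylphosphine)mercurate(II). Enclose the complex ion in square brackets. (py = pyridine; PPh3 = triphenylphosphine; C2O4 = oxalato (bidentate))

Cation [Pd…]: ligand charges -1, Pd(II) ⇒ ion charge 1+.
Anion [Hg…]: ligand charges -3, Hg(II) ⇒ ion charge 1−.
One 1+ cation balances one 1− anion.

[Pd(NH3)(OH)(py)2][Hg(C2O4)(CN)(PPh3)]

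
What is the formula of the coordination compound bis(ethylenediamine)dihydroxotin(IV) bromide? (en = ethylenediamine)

[Sn(en)2(OH)2]Br2

Ligands: 2 ethylenediamine (en, neutral), 2 hydroxo (OH, -1). Ligand charge sum = -2.
With Sn in oxidation state +4, the complex ion is [Sn...]^2+.
Charge balance with bromide (-1) requires 1 complex ion per 2 bromide.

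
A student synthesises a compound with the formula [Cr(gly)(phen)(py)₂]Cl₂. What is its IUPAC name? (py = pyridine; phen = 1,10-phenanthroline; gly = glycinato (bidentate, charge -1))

The 2 chloride counter-ions carry a total charge of -2, so each complex ion is 2+.
Ligand charges: 2×pyridine (neutral), 1×1,10-phenanthroline (neutral), 1×glycinato (-1 each); total -1. So Cr + (-1) = 2+, giving Cr = +3.
Ligands are named alphabetically: glycinato before phenanthroline before pyridine.

(glycinato)(1,10-phenanthroline)bis(pyridine)chromium(III) chloride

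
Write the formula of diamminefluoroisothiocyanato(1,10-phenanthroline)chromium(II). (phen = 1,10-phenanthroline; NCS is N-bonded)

[CrF(NCS)(NH3)2(phen)]

Ligands: 1 1,10-phenanthroline (phen, neutral), 1 isothiocyanato (NCS, -1), 2 ammine (NH3, neutral), 1 fluoro (F, -1). Ligand charge sum = -2.
With Cr in oxidation state +2, the complex ion is [Cr...].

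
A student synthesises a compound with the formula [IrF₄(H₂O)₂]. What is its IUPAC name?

diaquatetrafluoroiridium(IV)

There is no counter-ion, so the complex is neutral overall.
Ligand charges: 2×aqua (neutral), 4×fluoro (-1 each); total -4. So Ir + (-4) = 0, giving Ir = +4.
Ligands are named alphabetically: aqua before fluoro.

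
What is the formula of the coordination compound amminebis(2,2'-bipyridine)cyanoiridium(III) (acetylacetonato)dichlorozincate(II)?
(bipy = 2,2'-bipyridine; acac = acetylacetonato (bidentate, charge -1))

[Ir(bipy)2(CN)(NH3)][Zn(acac)Cl2]2

Cation [Ir…]: ligand charges -1, Ir(III) ⇒ ion charge 2+.
Anion [Zn…]: ligand charges -3, Zn(II) ⇒ ion charge 1−.
One 2+ cation requires 2 of the 1− anion.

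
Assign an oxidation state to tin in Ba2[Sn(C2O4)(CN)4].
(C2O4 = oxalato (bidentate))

2 barium outside the brackets (+2 each) → the complex ion is 4−.
Ligand charges: 4×CN = -4; 1×C2O4 = -2; sum -6.
Sn + (-6) = 4− ⇒ Sn is +2.

+2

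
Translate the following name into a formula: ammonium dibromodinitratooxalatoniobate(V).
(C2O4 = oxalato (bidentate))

NH4[NbBr2(C2O4)(NO3)2]

Ligands: 1 oxalato (C2O4, -2), 2 nitrato (NO3, -1), 2 bromo (Br, -1). Ligand charge sum = -6.
With Nb in oxidation state +5, the complex ion is [Nb...]^1−.
Charge balance with ammonium (+1) requires 1 complex ion per 1 ammonium.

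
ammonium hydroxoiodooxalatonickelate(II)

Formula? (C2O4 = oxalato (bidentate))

(NH4)2[Ni(C2O4)I(OH)]

Ligands: 1 oxalato (C2O4, -2), 1 hydroxo (OH, -1), 1 iodo (I, -1). Ligand charge sum = -4.
Charge balance with ammonium (+1) requires 1 complex ion per 2 ammonium.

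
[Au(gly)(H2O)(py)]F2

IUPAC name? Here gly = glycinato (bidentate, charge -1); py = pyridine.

aqua(glycinato)(pyridine)gold(III) fluoride

The 2 fluoride counter-ions carry a total charge of -2, so each complex ion is 2+.
Ligand charges: 1×glycinato (-1 each), 1×aqua (neutral), 1×pyridine (neutral); total -1. So Au + (-1) = 2+, giving Au = +3.
Ligands are named alphabetically: aqua before glycinato before pyridine.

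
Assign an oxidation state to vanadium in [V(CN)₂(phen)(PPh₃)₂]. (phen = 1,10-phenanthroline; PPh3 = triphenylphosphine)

+2

No counter-ion: the bracketed complex is neutral.
Ligand charges: 2×CN = -2; 1×phen neutral; 2×PPh3 neutral; sum -2.
V + (-2) = 0 ⇒ V is +2.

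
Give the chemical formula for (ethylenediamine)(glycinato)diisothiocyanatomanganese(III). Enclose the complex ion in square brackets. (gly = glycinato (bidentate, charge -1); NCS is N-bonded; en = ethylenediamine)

[Mn(en)(gly)(NCS)2]

Ligands: 1 glycinato (gly, -1), 2 isothiocyanato (NCS, -1), 1 ethylenediamine (en, neutral). Ligand charge sum = -3.
With Mn in oxidation state +3, the complex ion is [Mn...].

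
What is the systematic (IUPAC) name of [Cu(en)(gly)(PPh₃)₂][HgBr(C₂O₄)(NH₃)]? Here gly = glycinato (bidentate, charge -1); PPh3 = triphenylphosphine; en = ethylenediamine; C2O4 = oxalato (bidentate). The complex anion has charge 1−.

(ethylenediamine)(glycinato)bis(triphenylphosphine)copper(II) amminebromooxalatomercurate(II)

Both ions are complex: the cation is named first with the plain metal name, the anion second with the -ate form; each ion's ligands are alphabetised independently.
The complex anion is given as 1−; its ligand charges sum to -3, so Hg = +2.
A 1:1 salt means the cation carries the equal and opposite charge, 1+.
Cation: ligand charges sum to -1; for the ion to be 1+, Cu = +2.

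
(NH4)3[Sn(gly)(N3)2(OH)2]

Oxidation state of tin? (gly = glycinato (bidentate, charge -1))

3 ammonium outside the brackets (+1 each) → the complex ion is 3−.
Ligand charges: 2×OH = -2; 1×gly = -1; 2×N3 = -2; sum -5.
Sn + (-5) = 3− ⇒ Sn is +2.

+2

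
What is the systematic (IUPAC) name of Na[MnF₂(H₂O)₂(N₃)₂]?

sodium diaquadiazidodifluoromanganate(III)

The 1 sodium counter-ion carries a total charge of +1, so each complex ion is 1−.
Ligand charges: 2×azido (-1 each), 2×aqua (neutral), 2×fluoro (-1 each); total -4. So Mn + (-4) = 1−, giving Mn = +3.
Ligands are named alphabetically: aqua before azido before fluoro.
The complex ion is anionic, so manganese takes the -ate form manganate(III).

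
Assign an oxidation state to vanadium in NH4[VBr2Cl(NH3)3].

1 ammonium outside the brackets (+1 each) → the complex ion is 1−.
Ligand charges: 3×NH3 neutral; 1×Cl = -1; 2×Br = -2; sum -3.
V + (-3) = 1− ⇒ V is +2.

+2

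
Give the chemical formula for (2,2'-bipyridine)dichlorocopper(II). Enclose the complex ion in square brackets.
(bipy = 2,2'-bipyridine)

Ligands: 2 chloro (Cl, -1), 1 2,2'-bipyridine (bipy, neutral). Ligand charge sum = -2.
With Cu in oxidation state +2, the complex ion is [Cu...].

[Cu(bipy)Cl2]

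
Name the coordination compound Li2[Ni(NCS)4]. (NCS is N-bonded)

lithium tetraisothiocyanatonickelate(II)

The 2 lithium counter-ions carry a total charge of +2, so each complex ion is 2−.
Ligand charges: 4×isothiocyanato (-1 each); total -4. So Ni + (-4) = 2−, giving Ni = +2.
The complex ion is anionic, so nickel takes the -ate form nickelate(II).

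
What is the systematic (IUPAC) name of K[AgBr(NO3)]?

The 1 potassium counter-ion carries a total charge of +1, so each complex ion is 1−.
Ligand charges: 1×nitrato (-1 each), 1×bromo (-1 each); total -2. So Ag + (-2) = 1−, giving Ag = +1.
Ligands are named alphabetically: bromo before nitrato.
The complex ion is anionic, so silver takes the -ate form argentate(I).

potassium bromonitratoargentate(I)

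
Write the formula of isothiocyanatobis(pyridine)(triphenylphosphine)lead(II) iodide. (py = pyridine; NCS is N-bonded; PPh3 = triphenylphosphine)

[Pb(NCS)(PPh3)(py)2]I

Ligands: 2 pyridine (py, neutral), 1 isothiocyanato (NCS, -1), 1 triphenylphosphine (PPh3, neutral). Ligand charge sum = -1.
With Pb in oxidation state +2, the complex ion is [Pb...]^1+.
Charge balance with iodide (-1) requires 1 complex ion per 1 iodide.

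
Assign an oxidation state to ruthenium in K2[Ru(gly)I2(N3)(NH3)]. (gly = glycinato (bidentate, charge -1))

2 potassium outside the brackets (+1 each) → the complex ion is 2−.
Ligand charges: 1×N3 = -1; 2×I = -2; 1×NH3 neutral; 1×gly = -1; sum -4.
Ru + (-4) = 2− ⇒ Ru is +2.

+2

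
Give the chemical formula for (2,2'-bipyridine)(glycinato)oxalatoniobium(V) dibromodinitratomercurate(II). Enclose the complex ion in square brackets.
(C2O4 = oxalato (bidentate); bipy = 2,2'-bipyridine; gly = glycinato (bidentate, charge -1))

Cation [Nb…]: ligand charges -3, Nb(V) ⇒ ion charge 2+.
Anion [Hg…]: ligand charges -4, Hg(II) ⇒ ion charge 2−.
One 2+ cation balances one 2− anion.

[Nb(bipy)(C2O4)(gly)][HgBr2(NO3)2]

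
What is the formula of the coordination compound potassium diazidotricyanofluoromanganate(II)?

K4[Mn(CN)3F(N3)2]

Ligands: 1 fluoro (F, -1), 2 azido (N3, -1), 3 cyano (CN, -1). Ligand charge sum = -6.
With Mn in oxidation state +2, the complex ion is [Mn...]^4−.
Charge balance with potassium (+1) requires 1 complex ion per 4 potassium.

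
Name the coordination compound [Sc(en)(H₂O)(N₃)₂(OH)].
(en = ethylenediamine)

aquadiazido(ethylenediamine)hydroxoscandium(III)

There is no counter-ion, so the complex is neutral overall.
Ligand charges: 1×aqua (neutral), 1×ethylenediamine (neutral), 2×azido (-1 each), 1×hydroxo (-1 each); total -3. So Sc + (-3) = 0, giving Sc = +3.
Ligands are named alphabetically: aqua before azido before ethylenediamine before hydroxo.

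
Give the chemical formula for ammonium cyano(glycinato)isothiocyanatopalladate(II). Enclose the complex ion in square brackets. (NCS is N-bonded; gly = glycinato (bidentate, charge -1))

Ligands: 1 isothiocyanato (NCS, -1), 1 glycinato (gly, -1), 1 cyano (CN, -1). Ligand charge sum = -3.
With Pd in oxidation state +2, the complex ion is [Pd...]^1−.
Charge balance with ammonium (+1) requires 1 complex ion per 1 ammonium.

NH4[Pd(CN)(gly)(NCS)]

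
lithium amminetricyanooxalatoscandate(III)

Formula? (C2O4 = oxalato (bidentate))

Li2[Sc(C2O4)(CN)3(NH3)]

Ligands: 3 cyano (CN, -1), 1 oxalato (C2O4, -2), 1 ammine (NH3, neutral). Ligand charge sum = -5.
With Sc in oxidation state +3, the complex ion is [Sc...]^2−.
Charge balance with lithium (+1) requires 1 complex ion per 2 lithium.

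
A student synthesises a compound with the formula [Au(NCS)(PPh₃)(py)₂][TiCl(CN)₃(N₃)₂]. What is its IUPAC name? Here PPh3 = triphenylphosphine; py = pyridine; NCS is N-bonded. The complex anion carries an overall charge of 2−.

isothiocyanatobis(pyridine)(triphenylphosphine)gold(III) diazidochlorotricyanotitanate(IV)

Both ions are complex: the cation is named first with the plain metal name, the anion second with the -ate form; each ion's ligands are alphabetised independently.
The complex anion is given as 2−; its ligand charges sum to -6, so Ti = +4.
A 1:1 salt means the cation carries the equal and opposite charge, 2+.
Cation: ligand charges sum to -1; for the ion to be 2+, Au = +3.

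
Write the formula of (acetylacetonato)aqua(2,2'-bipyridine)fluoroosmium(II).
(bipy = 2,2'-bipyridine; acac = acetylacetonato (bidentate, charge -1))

Ligands: 1 2,2'-bipyridine (bipy, neutral), 1 acetylacetonato (acac, -1), 1 fluoro (F, -1), 1 aqua (H2O, neutral). Ligand charge sum = -2.
With Os in oxidation state +2, the complex ion is [Os...].

[Os(acac)(bipy)F(H2O)]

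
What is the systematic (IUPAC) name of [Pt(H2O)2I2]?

diaquadiiodoplatinum(II)

There is no counter-ion, so the complex is neutral overall.
Ligand charges: 2×aqua (neutral), 2×iodo (-1 each); total -2. So Pt + (-2) = 0, giving Pt = +2.
Ligands are named alphabetically: aqua before iodo.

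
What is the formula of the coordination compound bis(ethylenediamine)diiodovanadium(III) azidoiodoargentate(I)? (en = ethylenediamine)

Cation [V…]: ligand charges -2, V(III) ⇒ ion charge 1+.
Anion [Ag…]: ligand charges -2, Ag(I) ⇒ ion charge 1−.

[V(en)2I2][AgI(N3)]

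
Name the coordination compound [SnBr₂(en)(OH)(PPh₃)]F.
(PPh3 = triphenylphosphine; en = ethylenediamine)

dibromo(ethylenediamine)hydroxo(triphenylphosphine)tin(IV) fluoride

The 1 fluoride counter-ion carries a total charge of -1, so each complex ion is 1+.
Ligand charges: 1×triphenylphosphine (neutral), 2×bromo (-1 each), 1×hydroxo (-1 each), 1×ethylenediamine (neutral); total -3. So Sn + (-3) = 1+, giving Sn = +4.
Ligands are named alphabetically: bromo before ethylenediamine before hydroxo before triphenylphosphine.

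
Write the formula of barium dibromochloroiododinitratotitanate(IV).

Ligands: 2 nitrato (NO3, -1), 2 bromo (Br, -1), 1 chloro (Cl, -1), 1 iodo (I, -1). Ligand charge sum = -6.
Charge balance with barium (+2) requires 1 complex ion per 1 barium.

Ba[TiBr2ClI(NO3)2]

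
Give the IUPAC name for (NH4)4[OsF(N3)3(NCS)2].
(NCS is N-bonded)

ammonium triazidofluorodiisothiocyanatoosmate(II)

The 4 ammonium counter-ions carry a total charge of +4, so each complex ion is 4−.
Ligand charges: 2×isothiocyanato (-1 each), 1×fluoro (-1 each), 3×azido (-1 each); total -6. So Os + (-6) = 4−, giving Os = +2.
Ligands are named alphabetically: azido before fluoro before isothiocyanato.
The complex ion is anionic, so osmium takes the -ate form osmate(II).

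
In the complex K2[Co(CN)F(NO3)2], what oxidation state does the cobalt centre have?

2 potassium outside the brackets (+1 each) → the complex ion is 2−.
Ligand charges: 1×CN = -1; 2×NO3 = -2; 1×F = -1; sum -4.
Co + (-4) = 2− ⇒ Co is +2.

+2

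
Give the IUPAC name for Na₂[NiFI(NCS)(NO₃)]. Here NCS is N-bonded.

The 2 sodium counter-ions carry a total charge of +2, so each complex ion is 2−.
Ligand charges: 1×nitrato (-1 each), 1×iodo (-1 each), 1×isothiocyanato (-1 each), 1×fluoro (-1 each); total -4. So Ni + (-4) = 2−, giving Ni = +2.
Ligands are named alphabetically: fluoro before iodo before isothiocyanato before nitrato.
The complex ion is anionic, so nickel takes the -ate form nickelate(II).

sodium fluoroiodoisothiocyanatonitratonickelate(II)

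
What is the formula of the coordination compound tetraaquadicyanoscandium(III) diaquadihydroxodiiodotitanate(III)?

Cation [Sc…]: ligand charges -2, Sc(III) ⇒ ion charge 1+.
Anion [Ti…]: ligand charges -4, Ti(III) ⇒ ion charge 1−.
One 1+ cation balances one 1− anion.

[Sc(CN)2(H2O)4][Ti(H2O)2I2(OH)2]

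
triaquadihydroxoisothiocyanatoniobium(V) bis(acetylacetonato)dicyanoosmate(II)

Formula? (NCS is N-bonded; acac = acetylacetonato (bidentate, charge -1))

Cation [Nb…]: ligand charges -3, Nb(V) ⇒ ion charge 2+.
Anion [Os…]: ligand charges -4, Os(II) ⇒ ion charge 2−.

[Nb(H2O)3(NCS)(OH)2][Os(acac)2(CN)2]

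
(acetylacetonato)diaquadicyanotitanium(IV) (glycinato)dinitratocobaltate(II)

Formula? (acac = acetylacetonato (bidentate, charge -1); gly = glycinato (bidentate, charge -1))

Cation [Ti…]: ligand charges -3, Ti(IV) ⇒ ion charge 1+.
Anion [Co…]: ligand charges -3, Co(II) ⇒ ion charge 1−.
One 1+ cation balances one 1− anion.

[Ti(acac)(CN)2(H2O)2][Co(gly)(NO3)2]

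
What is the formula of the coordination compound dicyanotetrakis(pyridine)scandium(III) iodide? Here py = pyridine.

[Sc(CN)2(py)4]I

Ligands: 2 cyano (CN, -1), 4 pyridine (py, neutral). Ligand charge sum = -2.
With Sc in oxidation state +3, the complex ion is [Sc...]^1+.
Charge balance with iodide (-1) requires 1 complex ion per 1 iodide.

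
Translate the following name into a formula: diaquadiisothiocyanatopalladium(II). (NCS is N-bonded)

[Pd(H2O)2(NCS)2]

Ligands: 2 aqua (H2O, neutral), 2 isothiocyanato (NCS, -1). Ligand charge sum = -2.
With Pd in oxidation state +2, the complex ion is [Pd...].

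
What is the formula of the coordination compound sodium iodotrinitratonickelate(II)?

Ligands: 3 nitrato (NO3, -1), 1 iodo (I, -1). Ligand charge sum = -4.
Charge balance with sodium (+1) requires 1 complex ion per 2 sodium.

Na2[NiI(NO3)3]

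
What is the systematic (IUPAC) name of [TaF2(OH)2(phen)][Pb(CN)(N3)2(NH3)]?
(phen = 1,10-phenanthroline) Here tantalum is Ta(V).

difluorodihydroxo(1,10-phenanthroline)tantalum(V) amminediazidocyanoplumbate(II)

Ta is given as +5; the cation's ligand charges sum to -4, so the complex cation is 1+.
A 1:1 salt means the anion carries the equal and opposite charge, 1−.
Anion: ligand charges sum to -3; for the ion to be 1−, Pb = +2.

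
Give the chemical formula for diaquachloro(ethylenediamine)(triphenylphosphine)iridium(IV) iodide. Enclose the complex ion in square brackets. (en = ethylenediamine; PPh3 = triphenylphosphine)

Ligands: 2 aqua (H2O, neutral), 1 ethylenediamine (en, neutral), 1 triphenylphosphine (PPh3, neutral), 1 chloro (Cl, -1). Ligand charge sum = -1.
Charge balance with iodide (-1) requires 1 complex ion per 3 iodide.

[IrCl(en)(H2O)2(PPh3)]I3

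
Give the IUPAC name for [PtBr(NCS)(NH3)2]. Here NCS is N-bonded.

There is no counter-ion, so the complex is neutral overall.
Ligand charges: 1×bromo (-1 each), 2×ammine (neutral), 1×isothiocyanato (-1 each); total -2. So Pt + (-2) = 0, giving Pt = +2.
Ligands are named alphabetically: ammine before bromo before isothiocyanato.

diamminebromoisothiocyanatoplatinum(II)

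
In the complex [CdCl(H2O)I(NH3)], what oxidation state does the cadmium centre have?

+2

No counter-ion: the bracketed complex is neutral.
Ligand charges: 1×I = -1; 1×H2O neutral; 1×NH3 neutral; 1×Cl = -1; sum -2.
Cd + (-2) = 0 ⇒ Cd is +2.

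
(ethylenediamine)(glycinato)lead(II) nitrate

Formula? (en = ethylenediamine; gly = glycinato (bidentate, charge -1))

[Pb(en)(gly)]NO3

Ligands: 1 ethylenediamine (en, neutral), 1 glycinato (gly, -1). Ligand charge sum = -1.
With Pb in oxidation state +2, the complex ion is [Pb...]^1+.
Charge balance with nitrate (-1) requires 1 complex ion per 1 nitrate.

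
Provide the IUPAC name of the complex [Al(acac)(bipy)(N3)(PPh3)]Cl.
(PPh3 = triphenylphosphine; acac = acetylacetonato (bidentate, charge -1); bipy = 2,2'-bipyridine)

The 1 chloride counter-ion carries a total charge of -1, so each complex ion is 1+.
Ligand charges: 1×triphenylphosphine (neutral), 1×acetylacetonato (-1 each), 1×azido (-1 each), 1×2,2'-bipyridine (neutral); total -2. So Al + (-2) = 1+, giving Al = +3.
Ligands are named alphabetically: acetylacetonato before azido before bipyridine before triphenylphosphine.

(acetylacetonato)azido(2,2'-bipyridine)(triphenylphosphine)aluminium(III) chloride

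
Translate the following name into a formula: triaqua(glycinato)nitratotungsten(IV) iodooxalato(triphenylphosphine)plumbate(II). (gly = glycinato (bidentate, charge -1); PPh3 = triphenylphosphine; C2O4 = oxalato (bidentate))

Cation [W…]: ligand charges -2, W(IV) ⇒ ion charge 2+.
Anion [Pb…]: ligand charges -3, Pb(II) ⇒ ion charge 1−.

[W(gly)(H2O)3(NO3)][Pb(C2O4)I(PPh3)]2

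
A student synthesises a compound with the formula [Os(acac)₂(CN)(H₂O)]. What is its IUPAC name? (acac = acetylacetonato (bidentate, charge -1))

bis(acetylacetonato)aquacyanoosmium(III)

There is no counter-ion, so the complex is neutral overall.
Ligand charges: 1×aqua (neutral), 1×cyano (-1 each), 2×acetylacetonato (-1 each); total -3. So Os + (-3) = 0, giving Os = +3.
Ligands are named alphabetically: acetylacetonato before aqua before cyano.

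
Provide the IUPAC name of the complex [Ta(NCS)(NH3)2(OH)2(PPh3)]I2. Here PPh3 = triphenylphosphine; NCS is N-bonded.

diamminedihydroxoisothiocyanato(triphenylphosphine)tantalum(V) iodide

The 2 iodide counter-ions carry a total charge of -2, so each complex ion is 2+.
Ligand charges: 1×triphenylphosphine (neutral), 2×ammine (neutral), 1×isothiocyanato (-1 each), 2×hydroxo (-1 each); total -3. So Ta + (-3) = 2+, giving Ta = +5.
Ligands are named alphabetically: ammine before hydroxo before isothiocyanato before triphenylphosphine.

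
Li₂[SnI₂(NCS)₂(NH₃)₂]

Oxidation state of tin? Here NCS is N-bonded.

2 lithium outside the brackets (+1 each) → the complex ion is 2−.
Ligand charges: 2×I = -2; 2×NH3 neutral; 2×NCS = -2; sum -4.
Sn + (-4) = 2− ⇒ Sn is +2.

+2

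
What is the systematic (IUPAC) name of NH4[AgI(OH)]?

ammonium hydroxoiodoargentate(I)

The 1 ammonium counter-ion carries a total charge of +1, so each complex ion is 1−.
Ligand charges: 1×hydroxo (-1 each), 1×iodo (-1 each); total -2. So Ag + (-2) = 1−, giving Ag = +1.
Ligands are named alphabetically: hydroxo before iodo.
The complex ion is anionic, so silver takes the -ate form argentate(I).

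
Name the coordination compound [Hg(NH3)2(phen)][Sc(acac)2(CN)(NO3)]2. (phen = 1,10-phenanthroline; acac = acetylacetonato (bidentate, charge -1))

Both ions are complex: the cation is named first with the plain metal name, the anion second with the -ate form; each ion's ligands are alphabetised independently.
Scandium is always +3 in its complexes; the anion's ligand charges sum to -4, so the complex anion is 1−.
With 2 anions per cation, the cation must be 2×1 = 2+.
Cation: ligand charges sum to 0; for the ion to be 2+, Hg = +2.

diammine(1,10-phenanthroline)mercury(II) bis(acetylacetonato)cyanonitratoscandate(III)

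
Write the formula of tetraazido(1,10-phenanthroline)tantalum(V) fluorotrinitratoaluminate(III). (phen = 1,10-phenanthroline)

Cation [Ta…]: ligand charges -4, Ta(V) ⇒ ion charge 1+.
Anion [Al…]: ligand charges -4, Al(III) ⇒ ion charge 1−.

[Ta(N3)4(phen)][AlF(NO3)3]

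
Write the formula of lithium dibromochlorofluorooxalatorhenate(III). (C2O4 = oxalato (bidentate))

Li3[ReBr2(C2O4)ClF]

Ligands: 2 bromo (Br, -1), 1 oxalato (C2O4, -2), 1 fluoro (F, -1), 1 chloro (Cl, -1). Ligand charge sum = -6.
Charge balance with lithium (+1) requires 1 complex ion per 3 lithium.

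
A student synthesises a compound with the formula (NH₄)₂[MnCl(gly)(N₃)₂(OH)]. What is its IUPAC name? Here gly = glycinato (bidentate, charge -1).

ammonium diazidochloro(glycinato)hydroxomanganate(III)

The 2 ammonium counter-ions carry a total charge of +2, so each complex ion is 2−.
Ligand charges: 2×azido (-1 each), 1×glycinato (-1 each), 1×chloro (-1 each), 1×hydroxo (-1 each); total -5. So Mn + (-5) = 2−, giving Mn = +3.
The complex ion is anionic, so manganese takes the -ate form manganate(III).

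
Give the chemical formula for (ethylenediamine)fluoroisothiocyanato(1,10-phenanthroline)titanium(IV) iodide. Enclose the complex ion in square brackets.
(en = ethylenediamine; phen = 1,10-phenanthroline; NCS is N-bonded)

Ligands: 1 ethylenediamine (en, neutral), 1 1,10-phenanthroline (phen, neutral), 1 isothiocyanato (NCS, -1), 1 fluoro (F, -1). Ligand charge sum = -2.
With Ti in oxidation state +4, the complex ion is [Ti...]^2+.
Charge balance with iodide (-1) requires 1 complex ion per 2 iodide.

[Ti(en)F(NCS)(phen)]I2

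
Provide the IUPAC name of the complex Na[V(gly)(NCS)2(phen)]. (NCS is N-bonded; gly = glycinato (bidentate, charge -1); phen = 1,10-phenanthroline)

sodium (glycinato)diisothiocyanato(1,10-phenanthroline)vanadate(II)

The 1 sodium counter-ion carries a total charge of +1, so each complex ion is 1−.
Ligand charges: 2×isothiocyanato (-1 each), 1×glycinato (-1 each), 1×1,10-phenanthroline (neutral); total -3. So V + (-3) = 1−, giving V = +2.
The complex ion is anionic, so vanadium takes the -ate form vanadate(II).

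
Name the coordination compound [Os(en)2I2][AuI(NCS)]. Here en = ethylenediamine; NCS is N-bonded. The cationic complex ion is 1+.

bis(ethylenediamine)diiodoosmium(III) iodoisothiocyanatoaurate(I)

The complex cation is given as 1+; its ligand charges sum to -2, so Os = +3.
A 1:1 salt means the anion carries the equal and opposite charge, 1−.
Anion: ligand charges sum to -2; for the ion to be 1−, Au = +1.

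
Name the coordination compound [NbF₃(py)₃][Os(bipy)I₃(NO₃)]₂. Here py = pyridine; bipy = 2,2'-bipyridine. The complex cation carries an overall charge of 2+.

Both ions are complex: the cation is named first with the plain metal name, the anion second with the -ate form; each ion's ligands are alphabetised independently.
The complex cation is given as 2+; its ligand charges sum to -3, so Nb = +5.
With 2 anions per cation, each anion must be 2/2 = 1−.
Anion: ligand charges sum to -4; for the ion to be 1−, Os = +3.

trifluorotris(pyridine)niobium(V) (2,2'-bipyridine)triiodonitratoosmate(III)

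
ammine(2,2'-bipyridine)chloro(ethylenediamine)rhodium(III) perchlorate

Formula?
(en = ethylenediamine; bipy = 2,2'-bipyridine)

Ligands: 1 ammine (NH3, neutral), 1 ethylenediamine (en, neutral), 1 chloro (Cl, -1), 1 2,2'-bipyridine (bipy, neutral). Ligand charge sum = -1.
With Rh in oxidation state +3, the complex ion is [Rh...]^2+.
Charge balance with perchlorate (-1) requires 1 complex ion per 2 perchlorate.

[Rh(bipy)Cl(en)(NH3)](ClO4)2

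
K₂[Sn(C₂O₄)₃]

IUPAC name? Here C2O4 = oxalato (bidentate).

The 2 potassium counter-ions carry a total charge of +2, so each complex ion is 2−.
Ligand charges: 3×oxalato (-2 each); total -6. So Sn + (-6) = 2−, giving Sn = +4.
The complex ion is anionic, so tin takes the -ate form stannate(IV).

potassium trioxalatostannate(IV)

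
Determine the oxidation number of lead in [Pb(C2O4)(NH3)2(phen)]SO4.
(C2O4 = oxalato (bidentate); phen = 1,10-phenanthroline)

+4

1 sulfate outside the brackets (-2 each) → the complex ion is 2+.
Ligand charges: 1×C2O4 = -2; 2×NH3 neutral; 1×phen neutral; sum -2.
Pb + (-2) = 2+ ⇒ Pb is +4.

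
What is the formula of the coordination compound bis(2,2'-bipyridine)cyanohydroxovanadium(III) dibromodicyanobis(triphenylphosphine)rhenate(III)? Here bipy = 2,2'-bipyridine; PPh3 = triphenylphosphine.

Cation [V…]: ligand charges -2, V(III) ⇒ ion charge 1+.
Anion [Re…]: ligand charges -4, Re(III) ⇒ ion charge 1−.

[V(bipy)2(CN)(OH)][ReBr2(CN)2(PPh3)2]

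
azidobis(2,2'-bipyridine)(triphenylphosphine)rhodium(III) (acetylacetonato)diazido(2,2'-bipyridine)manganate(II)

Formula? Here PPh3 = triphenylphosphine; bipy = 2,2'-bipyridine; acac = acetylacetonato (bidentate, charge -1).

Cation [Rh…]: ligand charges -1, Rh(III) ⇒ ion charge 2+.
Anion [Mn…]: ligand charges -3, Mn(II) ⇒ ion charge 1−.
One 2+ cation requires 2 of the 1− anion.

[Rh(bipy)2(N3)(PPh3)][Mn(acac)(bipy)(N3)2]2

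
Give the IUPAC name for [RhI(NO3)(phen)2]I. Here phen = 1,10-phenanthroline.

The 1 iodide counter-ion carries a total charge of -1, so each complex ion is 1+.
Ligand charges: 2×1,10-phenanthroline (neutral), 1×nitrato (-1 each), 1×iodo (-1 each); total -2. So Rh + (-2) = 1+, giving Rh = +3.
Ligands are named alphabetically: iodo before nitrato before phenanthroline.

iodonitratobis(1,10-phenanthroline)rhodium(III) iodide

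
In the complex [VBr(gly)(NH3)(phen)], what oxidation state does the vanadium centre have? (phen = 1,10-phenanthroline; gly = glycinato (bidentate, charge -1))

No counter-ion: the bracketed complex is neutral.
Ligand charges: 1×phen neutral; 1×NH3 neutral; 1×Br = -1; 1×gly = -1; sum -2.
V + (-2) = 0 ⇒ V is +2.

+2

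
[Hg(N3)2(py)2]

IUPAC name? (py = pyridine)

There is no counter-ion, so the complex is neutral overall.
Ligand charges: 2×azido (-1 each), 2×pyridine (neutral); total -2. So Hg + (-2) = 0, giving Hg = +2.
Ligands are named alphabetically: azido before pyridine.

diazidobis(pyridine)mercury(II)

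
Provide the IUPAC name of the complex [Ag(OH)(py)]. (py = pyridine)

hydroxo(pyridine)silver(I)

There is no counter-ion, so the complex is neutral overall.
Ligand charges: 1×pyridine (neutral), 1×hydroxo (-1 each); total -1. So Ag + (-1) = 0, giving Ag = +1.
Ligands are named alphabetically: hydroxo before pyridine.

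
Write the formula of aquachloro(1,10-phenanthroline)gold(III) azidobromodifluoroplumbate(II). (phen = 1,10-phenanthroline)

Cation [Au…]: ligand charges -1, Au(III) ⇒ ion charge 2+.
Anion [Pb…]: ligand charges -4, Pb(II) ⇒ ion charge 2−.
One 2+ cation balances one 2− anion.

[AuCl(H2O)(phen)][PbBrF2(N3)]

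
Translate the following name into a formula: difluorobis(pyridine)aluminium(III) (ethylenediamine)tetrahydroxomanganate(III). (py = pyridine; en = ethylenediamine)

Cation [Al…]: ligand charges -2, Al(III) ⇒ ion charge 1+.
Anion [Mn…]: ligand charges -4, Mn(III) ⇒ ion charge 1−.
One 1+ cation balances one 1− anion.

[AlF2(py)2][Mn(en)(OH)4]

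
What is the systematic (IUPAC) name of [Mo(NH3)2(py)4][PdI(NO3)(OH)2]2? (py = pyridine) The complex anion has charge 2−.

diamminetetrakis(pyridine)molybdenum(IV) dihydroxoiodonitratopalladate(II)

Both ions are complex: the cation is named first with the plain metal name, the anion second with the -ate form; each ion's ligands are alphabetised independently.
The complex anion is given as 2−; its ligand charges sum to -4, so Pd = +2.
With 2 anions per cation, the cation must be 2×2 = 4+.
Cation: ligand charges sum to 0; for the ion to be 4+, Mo = +4.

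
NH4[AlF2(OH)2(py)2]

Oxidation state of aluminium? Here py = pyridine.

+3

1 ammonium outside the brackets (+1 each) → the complex ion is 1−.
Ligand charges: 2×F = -2; 2×py neutral; 2×OH = -2; sum -4.
Al + (-4) = 1− ⇒ Al is +3.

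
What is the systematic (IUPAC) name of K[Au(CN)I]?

The 1 potassium counter-ion carries a total charge of +1, so each complex ion is 1−.
Ligand charges: 1×cyano (-1 each), 1×iodo (-1 each); total -2. So Au + (-2) = 1−, giving Au = +1.
Ligands are named alphabetically: cyano before iodo.
The complex ion is anionic, so gold takes the -ate form aurate(I).

potassium cyanoiodoaurate(I)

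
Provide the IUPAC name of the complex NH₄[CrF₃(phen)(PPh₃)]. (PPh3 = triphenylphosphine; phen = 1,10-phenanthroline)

The 1 ammonium counter-ion carries a total charge of +1, so each complex ion is 1−.
Ligand charges: 1×triphenylphosphine (neutral), 3×fluoro (-1 each), 1×1,10-phenanthroline (neutral); total -3. So Cr + (-3) = 1−, giving Cr = +2.
Ligands are named alphabetically: fluoro before phenanthroline before triphenylphosphine.
The complex ion is anionic, so chromium takes the -ate form chromate(II).

ammonium trifluoro(1,10-phenanthroline)(triphenylphosphine)chromate(II)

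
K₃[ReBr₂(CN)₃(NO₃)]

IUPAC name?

The 3 potassium counter-ions carry a total charge of +3, so each complex ion is 3−.
Ligand charges: 3×cyano (-1 each), 2×bromo (-1 each), 1×nitrato (-1 each); total -6. So Re + (-6) = 3−, giving Re = +3.
The complex ion is anionic, so rhenium takes the -ate form rhenate(III).

potassium dibromotricyanonitratorhenate(III)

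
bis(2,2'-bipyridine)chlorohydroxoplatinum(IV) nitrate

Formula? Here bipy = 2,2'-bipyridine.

Ligands: 1 hydroxo (OH, -1), 2 2,2'-bipyridine (bipy, neutral), 1 chloro (Cl, -1). Ligand charge sum = -2.
Charge balance with nitrate (-1) requires 1 complex ion per 2 nitrate.

[Pt(bipy)2Cl(OH)](NO3)2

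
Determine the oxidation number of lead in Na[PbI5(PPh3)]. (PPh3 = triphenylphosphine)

1 sodium outside the brackets (+1 each) → the complex ion is 1−.
Ligand charges: 1×PPh3 neutral; 5×I = -5; sum -5.
Pb + (-5) = 1− ⇒ Pb is +4.

+4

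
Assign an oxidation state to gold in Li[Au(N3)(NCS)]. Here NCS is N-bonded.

1 lithium outside the brackets (+1 each) → the complex ion is 1−.
Ligand charges: 1×NCS = -1; 1×N3 = -1; sum -2.
Au + (-2) = 1− ⇒ Au is +1.

+1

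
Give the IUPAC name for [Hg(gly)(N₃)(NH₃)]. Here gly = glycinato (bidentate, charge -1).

There is no counter-ion, so the complex is neutral overall.
Ligand charges: 1×glycinato (-1 each), 1×ammine (neutral), 1×azido (-1 each); total -2. So Hg + (-2) = 0, giving Hg = +2.
Ligands are named alphabetically: ammine before azido before glycinato.

ammineazido(glycinato)mercury(II)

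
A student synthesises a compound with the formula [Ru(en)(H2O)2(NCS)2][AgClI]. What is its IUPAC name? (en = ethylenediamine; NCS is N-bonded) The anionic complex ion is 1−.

Both ions are complex: the cation is named first with the plain metal name, the anion second with the -ate form; each ion's ligands are alphabetised independently.
The complex anion is given as 1−; its ligand charges sum to -2, so Ag = +1.
A 1:1 salt means the cation carries the equal and opposite charge, 1+.
Cation: ligand charges sum to -2; for the ion to be 1+, Ru = +3.

diaqua(ethylenediamine)diisothiocyanatoruthenium(III) chloroiodoargentate(I)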